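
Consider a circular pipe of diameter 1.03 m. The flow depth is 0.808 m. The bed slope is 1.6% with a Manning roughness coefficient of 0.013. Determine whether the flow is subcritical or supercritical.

supercritical

For a circular section of diameter D = 1.03 m at depth y = 0.808 m, the central angle is θ = 2 arccos(1 − 2y/D) = 4.352 rad. Then A = (D²/8)(θ − sin θ) = 0.7012 m² and P = Dθ/2 = 2.241 m.
Hydraulic radius R = A/P = 0.7012/2.241 = 0.3129 m.
V = (1/n) R^(2/3) √S = (1/0.013) × 0.3129^(2/3) × √0.016 = 4.484 m/s. Hydraulic depth D_h = A/T = 0.7012/0.8471 = 0.8278 m.
Froude number Fr = V/√(g·D_h) = 4.484/√(9.81×0.8278) = 1.57, which is greater than 1, so the flow is supercritical.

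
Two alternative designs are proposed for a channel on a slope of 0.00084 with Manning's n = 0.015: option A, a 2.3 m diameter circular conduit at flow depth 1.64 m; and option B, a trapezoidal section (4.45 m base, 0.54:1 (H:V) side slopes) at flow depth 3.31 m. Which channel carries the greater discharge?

channel B

Channel A: For a circular section of diameter D = 2.3 m at depth y = 1.64 m, the central angle is θ = 2 arccos(1 − 2y/D) = 4.022 rad. Then A = (D²/8)(θ − sin θ) = 3.169 m² and P = Dθ/2 = 4.625 m. Hydraulic radius R = A/P = 3.169/4.625 = 0.6852 m. Q_A = (1/0.015)·3.169·0.6852^(2/3)·√0.00084 = 4.76 m³/s.
Channel B: With bottom width b = 4.45 m and side slope z = 0.54: A = (b + zy)y = (4.45 + 0.54×3.31)×3.31 = 20.65 m²; P = b + 2y√(1+z²) = 4.45 + 2×3.31×1.136 = 11.97 m. Hydraulic radius R = A/P = 20.65/11.97 = 1.724 m. Q_B = (1/0.015)·20.65·1.724^(2/3)·√0.00084 = 57.36 m³/s.
Q_A = 4.76 m³/s vs Q_B = 57.36 m³/s, so channel B carries more.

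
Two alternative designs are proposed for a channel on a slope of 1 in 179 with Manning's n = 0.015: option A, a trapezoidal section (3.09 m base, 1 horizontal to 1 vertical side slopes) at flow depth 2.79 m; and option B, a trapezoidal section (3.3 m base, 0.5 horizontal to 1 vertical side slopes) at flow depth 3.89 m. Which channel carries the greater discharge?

channel B

Channel A: With bottom width b = 3.09 m and side slope z = 1: A = (b + zy)y = (3.09 + 1×2.79)×2.79 = 16.41 m²; P = b + 2y√(1+z²) = 3.09 + 2×2.79×1.414 = 10.98 m. Hydraulic radius R = A/P = 16.41/10.98 = 1.494 m. Q_A = (1/0.015)·16.41·1.494^(2/3)·√0.005587 = 106.8 m³/s.
Channel B: With bottom width b = 3.3 m and side slope z = 0.5: A = (b + zy)y = (3.3 + 0.5×3.89)×3.89 = 20.4 m²; P = b + 2y√(1+z²) = 3.3 + 2×3.89×1.118 = 12 m. Hydraulic radius R = A/P = 20.4/12 = 1.7 m. Q_B = (1/0.015)·20.4·1.7^(2/3)·√0.005587 = 144.8 m³/s.
Q_A = 106.8 m³/s vs Q_B = 144.8 m³/s, so channel B carries more.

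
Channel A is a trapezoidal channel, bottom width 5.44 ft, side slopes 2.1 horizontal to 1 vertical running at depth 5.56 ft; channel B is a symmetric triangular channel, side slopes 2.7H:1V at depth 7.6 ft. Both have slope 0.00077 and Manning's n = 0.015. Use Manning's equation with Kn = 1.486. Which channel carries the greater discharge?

channel B

Channel A: With bottom width b = 5.44 ft and side slope z = 2.1: A = (b + zy)y = (5.44 + 2.1×5.56)×5.56 = 95.16 ft²; P = b + 2y√(1+z²) = 5.44 + 2×5.56×2.326 = 31.3 ft. Hydraulic radius R = A/P = 95.16/31.3 = 3.04 ft. Q_A = (1.486/0.015)·95.16·3.04^(2/3)·√0.00077 = 549 ft³/s.
Channel B: For a triangular section with side slope z = 2.7: A = zy² = 2.7×7.6² = 156 ft²; P = 2y√(1+z²) = 2×7.6×2.879 = 43.76 ft. Hydraulic radius R = A/P = 156/43.76 = 3.563 ft. Q_B = (1.486/0.015)·156·3.563^(2/3)·√0.00077 = 1000 ft³/s.
Q_A = 549 ft³/s vs Q_B = 1000 ft³/s, so channel B carries more.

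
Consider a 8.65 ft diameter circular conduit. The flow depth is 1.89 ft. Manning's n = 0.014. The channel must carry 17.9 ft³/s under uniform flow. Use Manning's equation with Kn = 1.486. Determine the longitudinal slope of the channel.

S = 0.000269

For a circular section of diameter D = 8.65 ft at depth y = 1.89 ft, the central angle is θ = 2 arccos(1 − 2y/D) = 1.946 rad. Then A = (D²/8)(θ − sin θ) = 9.493 ft² and P = Dθ/2 = 8.415 ft.
Hydraulic radius R = A/P = 9.493/8.415 = 1.128 ft.
From Manning's equation, S = [nQ / (1.486 A R^(2/3))]² = [0.014 × 17.9 / (1.486 × 9.493 × 1.128^(2/3))]² = 0.000269.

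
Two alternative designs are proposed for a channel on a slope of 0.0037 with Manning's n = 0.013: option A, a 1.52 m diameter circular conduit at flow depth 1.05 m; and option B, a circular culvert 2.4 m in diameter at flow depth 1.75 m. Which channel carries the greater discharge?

channel B

Channel A: For a circular section of diameter D = 1.52 m at depth y = 1.05 m, the central angle is θ = 2 arccos(1 − 2y/D) = 3.925 rad. Then A = (D²/8)(θ − sin θ) = 1.337 m² and P = Dθ/2 = 2.983 m. Hydraulic radius R = A/P = 1.337/2.983 = 0.4483 m. Q_A = (1/0.013)·1.337·0.4483^(2/3)·√0.0037 = 3.665 m³/s.
Channel B: For a circular section of diameter D = 2.4 m at depth y = 1.75 m, the central angle is θ = 2 arccos(1 − 2y/D) = 4.094 rad. Then A = (D²/8)(θ − sin θ) = 3.534 m² and P = Dθ/2 = 4.913 m. Hydraulic radius R = A/P = 3.534/4.913 = 0.7194 m. Q_B = (1/0.013)·3.534·0.7194^(2/3)·√0.0037 = 13.28 m³/s.
Q_A = 3.665 m³/s vs Q_B = 13.28 m³/s, so channel B carries more.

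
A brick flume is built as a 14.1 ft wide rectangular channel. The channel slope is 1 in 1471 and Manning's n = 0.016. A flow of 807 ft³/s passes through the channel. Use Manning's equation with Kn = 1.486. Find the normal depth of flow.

Manning's equation rearranged: A R^(2/3) = nQ / (1.486·√S) = 0.016 × 807 / (1.486 × √0.0006798) = 333.3.
Try y = 6.71 ft: A R^(2/3) = 215.5 — short.
Try y = 11.2 ft: A R^(2/3) = 419.3 — over.
Try y = 9.35 ft: A R^(2/3) = 333.3 — close enough.

y_n = 9.35 ft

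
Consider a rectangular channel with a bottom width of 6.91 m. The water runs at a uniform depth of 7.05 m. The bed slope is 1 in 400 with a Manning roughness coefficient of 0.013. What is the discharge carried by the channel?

Q = 328 m³/s

Flow area A = b·y = 6.91 × 7.05 = 48.72 m². Wetted perimeter P = b + 2y = 6.91 + 2×7.05 = 21.01 m.
Hydraulic radius R = A/P = 48.72/21.01 = 2.319 m.
Manning's equation: Q = (1/n) A R^(2/3) S^(1/2) = (1/0.013) × 48.72 × 2.319^(2/3) × 0.0025^(1/2) = 328 m³/s.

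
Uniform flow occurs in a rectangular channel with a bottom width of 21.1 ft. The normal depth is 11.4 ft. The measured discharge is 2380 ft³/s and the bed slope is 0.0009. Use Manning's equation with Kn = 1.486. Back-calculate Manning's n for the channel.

Flow area A = b·y = 21.1 × 11.4 = 240.5 ft². Wetted perimeter P = b + 2y = 21.1 + 2×11.4 = 43.9 ft.
Hydraulic radius R = A/P = 240.5/43.9 = 5.479 ft.
Rearranging Manning's equation: n = (1.486/Q) A R^(2/3) S^(1/2) = (1.486/2380) × 240.5 × 5.479^(2/3) × √0.0009 = 0.014.

n = 0.014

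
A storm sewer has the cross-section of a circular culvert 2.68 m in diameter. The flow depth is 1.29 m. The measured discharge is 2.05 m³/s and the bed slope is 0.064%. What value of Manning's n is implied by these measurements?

For a circular section of diameter D = 2.68 m at depth y = 1.29 m, the central angle is θ = 2 arccos(1 − 2y/D) = 3.067 rad. Then A = (D²/8)(θ − sin θ) = 2.687 m² and P = Dθ/2 = 4.11 m.
Hydraulic radius R = A/P = 2.687/4.11 = 0.6537 m.
Rearranging Manning's equation: n = (1/Q) A R^(2/3) S^(1/2) = (1/2.05) × 2.687 × 0.6537^(2/3) × √0.00064 = 0.025.

n = 0.025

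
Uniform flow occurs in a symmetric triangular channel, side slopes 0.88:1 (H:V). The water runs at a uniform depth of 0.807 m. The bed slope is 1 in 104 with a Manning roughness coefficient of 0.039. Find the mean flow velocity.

For a triangular section with side slope z = 0.88: A = zy² = 0.88×0.807² = 0.5731 m²; P = 2y√(1+z²) = 2×0.807×1.332 = 2.15 m.
Hydraulic radius R = A/P = 0.5731/2.15 = 0.2666 m.
From Manning's equation, V = (1/n) R^(2/3) S^(1/2) = (1/0.039) × 0.2666^(2/3) × 0.009615^(1/2) = 1.04 m/s.

V = 1.04 m/s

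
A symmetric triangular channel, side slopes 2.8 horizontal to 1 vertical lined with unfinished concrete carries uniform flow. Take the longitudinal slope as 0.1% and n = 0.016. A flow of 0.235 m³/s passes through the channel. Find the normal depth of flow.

y_n = 0.369 m

Manning's equation rearranged: A R^(2/3) = nQ / (1·√S) = 0.016 × 0.235 / (√0.001) = 0.1189.
At y = 0.446 m: A R^(2/3) = 0.1968 — high.
At y = 0.369 m: A R^(2/3) = 0.1187 — ≈ 0.1189.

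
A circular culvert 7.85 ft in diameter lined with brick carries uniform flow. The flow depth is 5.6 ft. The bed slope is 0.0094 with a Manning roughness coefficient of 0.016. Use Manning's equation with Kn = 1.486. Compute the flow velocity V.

For a circular section of diameter D = 7.85 ft at depth y = 5.6 ft, the central angle is θ = 2 arccos(1 − 2y/D) = 4.023 rad. Then A = (D²/8)(θ − sin θ) = 36.94 ft² and P = Dθ/2 = 15.79 ft.
Hydraulic radius R = A/P = 36.94/15.79 = 2.339 ft.
From Manning's equation, V = (1.486/n) R^(2/3) S^(1/2) = (1.486/0.016) × 2.339^(2/3) × 0.0094^(1/2) = 15.9 ft/s.

V = 15.9 ft/s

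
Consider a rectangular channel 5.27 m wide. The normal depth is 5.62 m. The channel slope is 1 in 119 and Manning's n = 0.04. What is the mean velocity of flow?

Flow area A = b·y = 5.27 × 5.62 = 29.62 m². Wetted perimeter P = b + 2y = 5.27 + 2×5.62 = 16.51 m.
Hydraulic radius R = A/P = 29.62/16.51 = 1.794 m.
From Manning's equation, V = (1/n) R^(2/3) S^(1/2) = (1/0.04) × 1.794^(2/3) × 0.008403^(1/2) = 3.38 m/s.

V = 3.38 m/s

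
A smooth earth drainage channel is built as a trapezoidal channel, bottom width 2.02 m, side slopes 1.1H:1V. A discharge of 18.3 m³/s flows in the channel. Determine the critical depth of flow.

y_c = 1.53 m

At critical depth, Q² T / (g A³) = 1, i.e. A³/T = Q²/g = 18.3²/9.81 = 34.14.
Try y = 1.17 m: A³/T = 12.61 — short.
Try y = 1.82 m: A³/T = 65.11 — over.
Try y = 1.53 m: A³/T = 33.77 — matches.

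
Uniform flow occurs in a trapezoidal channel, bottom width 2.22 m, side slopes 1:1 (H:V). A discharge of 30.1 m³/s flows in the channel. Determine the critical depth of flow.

y_c = 1.98 m

At critical depth, Q² T / (g A³) = 1, i.e. A³/T = Q²/g = 30.1²/9.81 = 92.36.
Try y = 2.16 m: A³/T = 129.5 — over.
Try y = 1.48 m: A³/T = 31.7 — short.
Try y = 1.98 m: A³/T = 93.06 — matches.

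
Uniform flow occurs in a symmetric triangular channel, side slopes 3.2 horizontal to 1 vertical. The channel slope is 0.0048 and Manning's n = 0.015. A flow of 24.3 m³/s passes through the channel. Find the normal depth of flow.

Manning's equation rearranged: A R^(2/3) = nQ / (1·√S) = 0.015 × 24.3 / (√0.0048) = 5.261.
Try y = 1.17 m: A R^(2/3) = 2.97 — low.
Try y = 1.57 m: A R^(2/3) = 6.507 — high.
Try y = 1.45 m: A R^(2/3) = 5.264 — matches.

y_n = 1.45 m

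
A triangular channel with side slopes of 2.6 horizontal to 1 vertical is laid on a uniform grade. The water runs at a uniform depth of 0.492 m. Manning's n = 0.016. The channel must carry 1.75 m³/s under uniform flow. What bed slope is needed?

For a triangular section with side slope z = 2.6: A = zy² = 2.6×0.492² = 0.6294 m²; P = 2y√(1+z²) = 2×0.492×2.786 = 2.741 m.
Hydraulic radius R = A/P = 0.6294/2.741 = 0.2296 m.
From Manning's equation, S = [nQ / (1 A R^(2/3))]² = [0.016 × 1.75 / (1 × 0.6294 × 0.2296^(2/3))]² = 0.0141.

S = 0.0141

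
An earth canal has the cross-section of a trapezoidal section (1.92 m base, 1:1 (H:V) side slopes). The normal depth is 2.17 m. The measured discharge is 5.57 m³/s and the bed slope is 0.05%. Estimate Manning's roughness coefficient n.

n = 0.038

With bottom width b = 1.92 m and side slope z = 1: A = (b + zy)y = (1.92 + 1×2.17)×2.17 = 8.875 m²; P = b + 2y√(1+z²) = 1.92 + 2×2.17×1.414 = 8.058 m.
Hydraulic radius R = A/P = 8.875/8.058 = 1.101 m.
Rearranging Manning's equation: n = (1/Q) A R^(2/3) S^(1/2) = (1/5.57) × 8.875 × 1.101^(2/3) × √0.0005 = 0.038.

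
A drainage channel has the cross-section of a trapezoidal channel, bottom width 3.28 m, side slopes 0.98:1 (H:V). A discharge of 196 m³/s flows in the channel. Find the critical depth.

At critical depth, Q² T / (g A³) = 1, i.e. A³/T = Q²/g = 196²/9.81 = 3916.
Try y = 5.61 m: A³/T = 8365 — over.
Try y = 4.65 m: A³/T = 3905 — close enough.

y_c = 4.65 m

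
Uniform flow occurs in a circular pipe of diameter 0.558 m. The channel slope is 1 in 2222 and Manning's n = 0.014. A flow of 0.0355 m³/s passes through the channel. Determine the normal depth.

Manning's equation rearranged: A R^(2/3) = nQ / (1·√S) = 0.014 × 0.0355 / (√0.00045) = 0.02343.
At y = 0.168 m: A R^(2/3) = 0.01297 — short.
At y = 0.277 m: A R^(2/3) = 0.03249 — over.
At y = 0.23 m: A R^(2/3) = 0.02341 — ≈ 0.02343.

y_n = 0.23 m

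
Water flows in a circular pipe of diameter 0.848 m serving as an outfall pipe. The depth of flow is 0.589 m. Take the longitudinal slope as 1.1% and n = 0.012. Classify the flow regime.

For a circular section of diameter D = 0.848 m at depth y = 0.589 m, the central angle is θ = 2 arccos(1 − 2y/D) = 3.941 rad. Then A = (D²/8)(θ − sin θ) = 0.4187 m² and P = Dθ/2 = 1.671 m.
Hydraulic radius R = A/P = 0.4187/1.671 = 0.2506 m.
V = (1/n) R^(2/3) √S = (1/0.012) × 0.2506^(2/3) × √0.011 = 3.474 m/s. Hydraulic depth D_h = A/T = 0.4187/0.7812 = 0.536 m.
Froude number Fr = V/√(g·D_h) = 3.474/√(9.81×0.536) = 1.51, which is greater than 1, so the flow is supercritical.

supercritical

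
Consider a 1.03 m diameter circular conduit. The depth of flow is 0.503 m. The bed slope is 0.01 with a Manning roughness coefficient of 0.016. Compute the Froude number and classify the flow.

supercritical

For a circular section of diameter D = 1.03 m at depth y = 0.503 m, the central angle is θ = 2 arccos(1 − 2y/D) = 3.095 rad. Then A = (D²/8)(θ − sin θ) = 0.4043 m² and P = Dθ/2 = 1.594 m.
Hydraulic radius R = A/P = 0.4043/1.594 = 0.2536 m.
V = (1/n) R^(2/3) √S = (1/0.016) × 0.2536^(2/3) × √0.01 = 2.504 m/s. Hydraulic depth D_h = A/T = 0.4043/1.03 = 0.3926 m.
Froude number Fr = V/√(g·D_h) = 2.504/√(9.81×0.3926) = 1.28, which is greater than 1, so the flow is supercritical.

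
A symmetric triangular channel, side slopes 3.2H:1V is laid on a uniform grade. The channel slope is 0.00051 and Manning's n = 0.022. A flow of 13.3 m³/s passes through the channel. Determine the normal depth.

Manning's equation rearranged: A R^(2/3) = nQ / (1·√S) = 0.022 × 13.3 / (√0.00051) = 12.96.
Trying y = 2.21 m: A R^(2/3) = 16.19 — high.
Trying y = 2.03 m: A R^(2/3) = 12.91 — ≈ 12.96.

y_n = 2.03 m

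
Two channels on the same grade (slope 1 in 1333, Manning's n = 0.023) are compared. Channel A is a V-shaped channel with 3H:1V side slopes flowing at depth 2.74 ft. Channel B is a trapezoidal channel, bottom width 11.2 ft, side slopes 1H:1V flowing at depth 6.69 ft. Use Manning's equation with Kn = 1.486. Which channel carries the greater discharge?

channel B

Channel A: For a triangular section with side slope z = 3: A = zy² = 3×2.74² = 22.52 ft²; P = 2y√(1+z²) = 2×2.74×3.162 = 17.33 ft. Hydraulic radius R = A/P = 22.52/17.33 = 1.3 ft. Q_A = (1.486/0.023)·22.52·1.3^(2/3)·√0.0007502 = 47.47 ft³/s.
Channel B: With bottom width b = 11.2 ft and side slope z = 1: A = (b + zy)y = (11.2 + 1×6.69)×6.69 = 119.7 ft²; P = b + 2y√(1+z²) = 11.2 + 2×6.69×1.414 = 30.12 ft. Hydraulic radius R = A/P = 119.7/30.12 = 3.973 ft. Q_B = (1.486/0.023)·119.7·3.973^(2/3)·√0.0007502 = 531.3 ft³/s.
Q_A = 47.47 ft³/s vs Q_B = 531.3 ft³/s, so channel B carries more.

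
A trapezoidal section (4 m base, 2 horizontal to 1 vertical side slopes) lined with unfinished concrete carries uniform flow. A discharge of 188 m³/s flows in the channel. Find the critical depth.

At critical depth, Q² T / (g A³) = 1, i.e. A³/T = Q²/g = 188²/9.81 = 3603.
Trying y = 2.64 m: A³/T = 1010 — too small.
Trying y = 3.99 m: A³/T = 5472 — too large.
Trying y = 3.61 m: A³/T = 3604 — matches.

y_c = 3.61 m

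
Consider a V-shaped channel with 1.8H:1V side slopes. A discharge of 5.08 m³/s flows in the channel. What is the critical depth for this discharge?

y_c = 1.1 m

At critical depth, Q² T / (g A³) = 1, i.e. A³/T = Q²/g = 5.08²/9.81 = 2.631.
At y = 1.39 m: A³/T = 8.406 — high.
At y = 1.1 m: A³/T = 2.609 — close enough.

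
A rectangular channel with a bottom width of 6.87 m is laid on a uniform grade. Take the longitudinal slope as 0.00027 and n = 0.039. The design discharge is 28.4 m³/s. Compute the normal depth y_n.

y_n = 5.86 m

Manning's equation rearranged: A R^(2/3) = nQ / (1·√S) = 0.039 × 28.4 / (√0.00027) = 67.41.
At y = 6.47 m: A R^(2/3) = 76.18 — high.
At y = 5.86 m: A R^(2/3) = 67.39 — ≈ 67.41.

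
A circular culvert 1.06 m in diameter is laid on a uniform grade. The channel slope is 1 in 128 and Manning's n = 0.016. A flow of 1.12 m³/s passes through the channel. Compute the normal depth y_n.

y_n = 0.565 m

Manning's equation rearranged: A R^(2/3) = nQ / (1·√S) = 0.016 × 1.12 / (√0.007812) = 0.2027.
Try y = 0.433 m: A R^(2/3) = 0.1275 — short.
Try y = 0.7 m: A R^(2/3) = 0.2816 — over.
Try y = 0.565 m: A R^(2/3) = 0.2026 — close enough.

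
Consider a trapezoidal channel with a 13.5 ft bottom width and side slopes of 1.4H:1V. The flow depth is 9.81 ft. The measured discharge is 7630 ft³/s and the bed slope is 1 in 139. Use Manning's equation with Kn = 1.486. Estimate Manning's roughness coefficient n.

n = 0.014

With bottom width b = 13.5 ft and side slope z = 1.4: A = (b + zy)y = (13.5 + 1.4×9.81)×9.81 = 267.2 ft²; P = b + 2y√(1+z²) = 13.5 + 2×9.81×1.72 = 47.26 ft.
Hydraulic radius R = A/P = 267.2/47.26 = 5.654 ft.
Rearranging Manning's equation: n = (1.486/Q) A R^(2/3) S^(1/2) = (1.486/7630) × 267.2 × 5.654^(2/3) × √0.007194 = 0.014.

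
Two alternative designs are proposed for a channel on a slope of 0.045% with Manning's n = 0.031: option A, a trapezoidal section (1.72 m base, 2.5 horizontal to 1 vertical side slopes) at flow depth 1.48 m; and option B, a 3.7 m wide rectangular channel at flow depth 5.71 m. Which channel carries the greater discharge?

Channel A: With bottom width b = 1.72 m and side slope z = 2.5: A = (b + zy)y = (1.72 + 2.5×1.48)×1.48 = 8.022 m²; P = b + 2y√(1+z²) = 1.72 + 2×1.48×2.693 = 9.69 m. Hydraulic radius R = A/P = 8.022/9.69 = 0.8278 m. Q_A = (1/0.031)·8.022·0.8278^(2/3)·√0.00045 = 4.839 m³/s.
Channel B: Flow area A = b·y = 3.7 × 5.71 = 21.13 m². Wetted perimeter P = b + 2y = 3.7 + 2×5.71 = 15.12 m. Hydraulic radius R = A/P = 21.13/15.12 = 1.397 m. Q_B = (1/0.031)·21.13·1.397^(2/3)·√0.00045 = 18.07 m³/s.
Q_A = 4.839 m³/s vs Q_B = 18.07 m³/s, so channel B carries more.

channel B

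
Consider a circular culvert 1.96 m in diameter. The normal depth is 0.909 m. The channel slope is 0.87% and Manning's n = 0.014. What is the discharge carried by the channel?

Q = 5.49 m³/s

For a circular section of diameter D = 1.96 m at depth y = 0.909 m, the central angle is θ = 2 arccos(1 − 2y/D) = 2.997 rad. Then A = (D²/8)(θ − sin θ) = 1.37 m² and P = Dθ/2 = 2.937 m.
Hydraulic radius R = A/P = 1.37/2.937 = 0.4664 m.
Manning's equation: Q = (1/n) A R^(2/3) S^(1/2) = (1/0.014) × 1.37 × 0.4664^(2/3) × 0.0087^(1/2) = 5.49 m³/s.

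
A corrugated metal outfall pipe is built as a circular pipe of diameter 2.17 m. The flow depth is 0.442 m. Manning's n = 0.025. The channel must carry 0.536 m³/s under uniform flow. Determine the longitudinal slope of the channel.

For a circular section of diameter D = 2.17 m at depth y = 0.442 m, the central angle is θ = 2 arccos(1 − 2y/D) = 1.873 rad. Then A = (D²/8)(θ − sin θ) = 0.5405 m² and P = Dθ/2 = 2.032 m.
Hydraulic radius R = A/P = 0.5405/2.032 = 0.266 m.
From Manning's equation, S = [nQ / (1 A R^(2/3))]² = [0.025 × 0.536 / (1 × 0.5405 × 0.266^(2/3))]² = 0.00359.

S = 0.00359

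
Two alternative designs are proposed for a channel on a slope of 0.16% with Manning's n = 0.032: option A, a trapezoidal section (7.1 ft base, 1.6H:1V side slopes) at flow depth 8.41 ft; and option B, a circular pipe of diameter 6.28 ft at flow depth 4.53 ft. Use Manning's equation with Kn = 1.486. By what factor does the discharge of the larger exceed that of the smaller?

12.9

Channel A: With bottom width b = 7.1 ft and side slope z = 1.6: A = (b + zy)y = (7.1 + 1.6×8.41)×8.41 = 172.9 ft²; P = b + 2y√(1+z²) = 7.1 + 2×8.41×1.887 = 38.84 ft. Hydraulic radius R = A/P = 172.9/38.84 = 4.451 ft. Q_A = (1.486/0.032)·172.9·4.451^(2/3)·√0.0016 = 869 ft³/s.
Channel B: For a circular section of diameter D = 6.28 ft at depth y = 4.53 ft, the central angle is θ = 2 arccos(1 − 2y/D) = 4.059 rad. Then A = (D²/8)(θ − sin θ) = 23.92 ft² and P = Dθ/2 = 12.74 ft. Hydraulic radius R = A/P = 23.92/12.74 = 1.877 ft. Q_B = (1.486/0.032)·23.92·1.877^(2/3)·√0.0016 = 67.62 ft³/s.
The larger discharge is 869 ft³/s and the smaller is 67.62 ft³/s; the ratio is 12.9.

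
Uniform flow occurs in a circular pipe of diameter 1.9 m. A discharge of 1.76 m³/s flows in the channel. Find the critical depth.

At critical depth, Q² T / (g A³) = 1, i.e. A³/T = Q²/g = 1.76²/9.81 = 0.3158.
At y = 0.724 m: A³/T = 0.5295 — too large.
At y = 0.551 m: A³/T = 0.1843 — too small.
At y = 0.633 m: A³/T = 0.3155 — ≈ 0.3158.

y_c = 0.633 m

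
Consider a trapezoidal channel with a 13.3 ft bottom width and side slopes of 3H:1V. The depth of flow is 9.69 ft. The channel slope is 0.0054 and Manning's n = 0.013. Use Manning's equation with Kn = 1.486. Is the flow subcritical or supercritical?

supercritical

With bottom width b = 13.3 ft and side slope z = 3: A = (b + zy)y = (13.3 + 3×9.69)×9.69 = 410.6 ft²; P = b + 2y√(1+z²) = 13.3 + 2×9.69×3.162 = 74.58 ft.
Hydraulic radius R = A/P = 410.6/74.58 = 5.505 ft.
V = (1.486/n) R^(2/3) √S = (1.486/0.013) × 5.505^(2/3) × √0.0054 = 26.19 ft/s. Hydraulic depth D_h = A/T = 410.6/71.44 = 5.747 ft.
Froude number Fr = V/√(g·D_h) = 26.19/√(32.2×5.747) = 1.93, which is greater than 1, so the flow is supercritical.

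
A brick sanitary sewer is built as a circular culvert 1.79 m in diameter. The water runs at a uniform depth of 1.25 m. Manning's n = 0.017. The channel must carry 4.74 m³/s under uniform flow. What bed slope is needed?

S = 0.0043

For a circular section of diameter D = 1.79 m at depth y = 1.25 m, the central angle is θ = 2 arccos(1 − 2y/D) = 3.957 rad. Then A = (D²/8)(θ − sin θ) = 1.877 m² and P = Dθ/2 = 3.542 m.
Hydraulic radius R = A/P = 1.877/3.542 = 0.5298 m.
From Manning's equation, S = [nQ / (1 A R^(2/3))]² = [0.017 × 4.74 / (1 × 1.877 × 0.5298^(2/3))]² = 0.0043.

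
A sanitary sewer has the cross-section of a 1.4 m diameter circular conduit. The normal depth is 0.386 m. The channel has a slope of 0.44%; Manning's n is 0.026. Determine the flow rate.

For a circular section of diameter D = 1.4 m at depth y = 0.386 m, the central angle is θ = 2 arccos(1 − 2y/D) = 2.211 rad. Then A = (D²/8)(θ − sin θ) = 0.3453 m² and P = Dθ/2 = 1.548 m.
Hydraulic radius R = A/P = 0.3453/1.548 = 0.2231 m.
Manning's equation: Q = (1/n) A R^(2/3) S^(1/2) = (1/0.026) × 0.3453 × 0.2231^(2/3) × 0.0044^(1/2) = 0.324 m³/s.

Q = 0.324 m³/s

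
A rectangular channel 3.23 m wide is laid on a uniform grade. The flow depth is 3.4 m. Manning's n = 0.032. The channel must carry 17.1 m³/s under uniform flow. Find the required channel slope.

S = 0.0022

Flow area A = b·y = 3.23 × 3.4 = 10.98 m². Wetted perimeter P = b + 2y = 3.23 + 2×3.4 = 10.03 m.
Hydraulic radius R = A/P = 10.98/10.03 = 1.095 m.
From Manning's equation, S = [nQ / (1 A R^(2/3))]² = [0.032 × 17.1 / (1 × 10.98 × 1.095^(2/3))]² = 0.0022.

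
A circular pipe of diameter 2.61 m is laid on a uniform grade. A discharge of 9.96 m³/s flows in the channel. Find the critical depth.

At critical depth, Q² T / (g A³) = 1, i.e. A³/T = Q²/g = 9.96²/9.81 = 10.11.
At y = 1.78 m: A³/T = 24.16 — over.
At y = 1.04 m: A³/T = 3.075 — short.
At y = 1.42 m: A³/T = 10.13 — ≈ 10.11.

y_c = 1.42 m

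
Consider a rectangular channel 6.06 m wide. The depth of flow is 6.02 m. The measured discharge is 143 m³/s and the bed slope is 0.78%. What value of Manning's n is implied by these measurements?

Flow area A = b·y = 6.06 × 6.02 = 36.48 m². Wetted perimeter P = b + 2y = 6.06 + 2×6.02 = 18.1 m.
Hydraulic radius R = A/P = 36.48/18.1 = 2.016 m.
Rearranging Manning's equation: n = (1/Q) A R^(2/3) S^(1/2) = (1/143) × 36.48 × 2.016^(2/3) × √0.0078 = 0.036.

n = 0.036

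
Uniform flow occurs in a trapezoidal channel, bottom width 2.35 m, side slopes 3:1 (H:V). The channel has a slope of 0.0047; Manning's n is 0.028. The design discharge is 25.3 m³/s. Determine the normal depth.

Manning's equation rearranged: A R^(2/3) = nQ / (1·√S) = 0.028 × 25.3 / (√0.0047) = 10.33.
Trying y = 1.25 m: A R^(2/3) = 6.258 — short.
Trying y = 1.91 m: A R^(2/3) = 16.14 — over.
Trying y = 1.57 m: A R^(2/3) = 10.35 — matches.

y_n = 1.57 m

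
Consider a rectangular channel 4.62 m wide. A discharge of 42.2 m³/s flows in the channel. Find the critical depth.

y_c = 2.04 m

For a rectangular channel, critical depth y_c = (q²/g)^(1/3) where q = Q/b = 42.2/4.62 = 9.134 m²/s.
So y_c = (9.134²/9.81)^(1/3) = 2.04 m.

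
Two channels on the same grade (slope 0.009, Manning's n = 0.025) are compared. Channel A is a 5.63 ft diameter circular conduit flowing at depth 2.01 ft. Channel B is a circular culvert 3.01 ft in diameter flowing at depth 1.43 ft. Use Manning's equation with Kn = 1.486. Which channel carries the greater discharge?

channel A

Channel A: For a circular section of diameter D = 5.63 ft at depth y = 2.01 ft, the central angle is θ = 2 arccos(1 − 2y/D) = 2.562 rad. Then A = (D²/8)(θ − sin θ) = 7.978 ft² and P = Dθ/2 = 7.211 ft. Hydraulic radius R = A/P = 7.978/7.211 = 1.106 ft. Q_A = (1.486/0.025)·7.978·1.106^(2/3)·√0.009 = 48.12 ft³/s.
Channel B: For a circular section of diameter D = 3.01 ft at depth y = 1.43 ft, the central angle is θ = 2 arccos(1 − 2y/D) = 3.042 rad. Then A = (D²/8)(θ − sin θ) = 3.332 ft² and P = Dθ/2 = 4.578 ft. Hydraulic radius R = A/P = 3.332/4.578 = 0.7279 ft. Q_B = (1.486/0.025)·3.332·0.7279^(2/3)·√0.009 = 15.2 ft³/s.
Q_A = 48.12 ft³/s vs Q_B = 15.2 ft³/s, so channel A carries more.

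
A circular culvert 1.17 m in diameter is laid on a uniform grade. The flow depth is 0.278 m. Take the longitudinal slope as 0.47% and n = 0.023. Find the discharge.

Q = 0.175 m³/s

For a circular section of diameter D = 1.17 m at depth y = 0.278 m, the central angle is θ = 2 arccos(1 − 2y/D) = 2.037 rad. Then A = (D²/8)(θ − sin θ) = 0.1956 m² and P = Dθ/2 = 1.191 m.
Hydraulic radius R = A/P = 0.1956/1.191 = 0.1642 m.
Manning's equation: Q = (1/n) A R^(2/3) S^(1/2) = (1/0.023) × 0.1956 × 0.1642^(2/3) × 0.0047^(1/2) = 0.175 m³/s.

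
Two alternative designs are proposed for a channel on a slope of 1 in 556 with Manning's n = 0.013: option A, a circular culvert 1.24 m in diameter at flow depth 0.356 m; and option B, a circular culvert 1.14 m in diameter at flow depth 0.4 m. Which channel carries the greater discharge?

channel B

Channel A: For a circular section of diameter D = 1.24 m at depth y = 0.356 m, the central angle is θ = 2 arccos(1 − 2y/D) = 2.262 rad. Then A = (D²/8)(θ − sin θ) = 0.2866 m² and P = Dθ/2 = 1.402 m. Hydraulic radius R = A/P = 0.2866/1.402 = 0.2044 m. Q_A = (1/0.013)·0.2866·0.2044^(2/3)·√0.001799 = 0.3245 m³/s.
Channel B: For a circular section of diameter D = 1.14 m at depth y = 0.4 m, the central angle is θ = 2 arccos(1 − 2y/D) = 2.536 rad. Then A = (D²/8)(θ − sin θ) = 0.3195 m² and P = Dθ/2 = 1.445 m. Hydraulic radius R = A/P = 0.3195/1.445 = 0.221 m. Q_B = (1/0.013)·0.3195·0.221^(2/3)·√0.001799 = 0.381 m³/s.
Q_A = 0.3245 m³/s vs Q_B = 0.381 m³/s, so channel B carries more.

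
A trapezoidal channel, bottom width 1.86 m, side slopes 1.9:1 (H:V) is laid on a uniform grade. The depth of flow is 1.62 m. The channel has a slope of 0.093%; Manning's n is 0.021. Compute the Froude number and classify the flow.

subcritical

With bottom width b = 1.86 m and side slope z = 1.9: A = (b + zy)y = (1.86 + 1.9×1.62)×1.62 = 8 m²; P = b + 2y√(1+z²) = 1.86 + 2×1.62×2.147 = 8.817 m.
Hydraulic radius R = A/P = 8/8.817 = 0.9073 m.
V = (1/n) R^(2/3) √S = (1/0.021) × 0.9073^(2/3) × √0.00093 = 1.361 m/s. Hydraulic depth D_h = A/T = 8/8.016 = 0.9979 m.
Froude number Fr = V/√(g·D_h) = 1.361/√(9.81×0.9979) = 0.435, which is less than 1, so the flow is subcritical.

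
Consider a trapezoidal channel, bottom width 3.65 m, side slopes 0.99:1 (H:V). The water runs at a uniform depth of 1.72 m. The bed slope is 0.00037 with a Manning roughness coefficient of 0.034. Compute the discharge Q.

With bottom width b = 3.65 m and side slope z = 0.99: A = (b + zy)y = (3.65 + 0.99×1.72)×1.72 = 9.207 m²; P = b + 2y√(1+z²) = 3.65 + 2×1.72×1.407 = 8.491 m.
Hydraulic radius R = A/P = 9.207/8.491 = 1.084 m.
Manning's equation: Q = (1/n) A R^(2/3) S^(1/2) = (1/0.034) × 9.207 × 1.084^(2/3) × 0.00037^(1/2) = 5.5 m³/s.

Q = 5.5 m³/s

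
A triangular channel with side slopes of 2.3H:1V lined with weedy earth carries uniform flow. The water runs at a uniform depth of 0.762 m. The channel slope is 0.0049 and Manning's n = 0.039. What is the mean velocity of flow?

V = 0.89 m/s

For a triangular section with side slope z = 2.3: A = zy² = 2.3×0.762² = 1.335 m²; P = 2y√(1+z²) = 2×0.762×2.508 = 3.822 m.
Hydraulic radius R = A/P = 1.335/3.822 = 0.3494 m.
From Manning's equation, V = (1/n) R^(2/3) S^(1/2) = (1/0.039) × 0.3494^(2/3) × 0.0049^(1/2) = 0.89 m/s.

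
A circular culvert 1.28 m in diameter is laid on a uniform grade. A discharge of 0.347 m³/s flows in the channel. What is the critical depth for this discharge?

At critical depth, Q² T / (g A³) = 1, i.e. A³/T = Q²/g = 0.347²/9.81 = 0.01227.
At y = 0.375 m: A³/T = 0.02661 — over.
At y = 0.267 m: A³/T = 0.007081 — short.
At y = 0.307 m: A³/T = 0.01222 — matches.

y_c = 0.307 m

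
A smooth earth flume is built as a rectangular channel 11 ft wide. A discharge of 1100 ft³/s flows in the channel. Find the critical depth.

For a rectangular channel, critical depth y_c = (q²/g)^(1/3) where q = Q/b = 1100/11 = 100 ft²/s.
So y_c = (100²/32.2)^(1/3) = 6.77 ft.

y_c = 6.77 ft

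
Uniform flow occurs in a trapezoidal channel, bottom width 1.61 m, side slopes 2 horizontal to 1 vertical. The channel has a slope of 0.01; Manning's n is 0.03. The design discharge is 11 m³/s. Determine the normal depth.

y_n = 1.13 m

Manning's equation rearranged: A R^(2/3) = nQ / (1·√S) = 0.03 × 11 / (√0.01) = 3.3.
Try y = 0.98 m: A R^(2/3) = 2.444 — low.
Try y = 1.13 m: A R^(2/3) = 3.303 — close enough.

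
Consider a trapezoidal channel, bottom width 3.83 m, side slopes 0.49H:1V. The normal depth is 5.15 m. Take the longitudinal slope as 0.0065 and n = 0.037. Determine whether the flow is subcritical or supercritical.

With bottom width b = 3.83 m and side slope z = 0.49: A = (b + zy)y = (3.83 + 0.49×5.15)×5.15 = 32.72 m²; P = b + 2y√(1+z²) = 3.83 + 2×5.15×1.114 = 15.3 m.
Hydraulic radius R = A/P = 32.72/15.3 = 2.139 m.
V = (1/n) R^(2/3) √S = (1/0.037) × 2.139^(2/3) × √0.0065 = 3.617 m/s. Hydraulic depth D_h = A/T = 32.72/8.877 = 3.686 m.
Froude number Fr = V/√(g·D_h) = 3.617/√(9.81×3.686) = 0.601, which is less than 1, so the flow is subcritical.

subcritical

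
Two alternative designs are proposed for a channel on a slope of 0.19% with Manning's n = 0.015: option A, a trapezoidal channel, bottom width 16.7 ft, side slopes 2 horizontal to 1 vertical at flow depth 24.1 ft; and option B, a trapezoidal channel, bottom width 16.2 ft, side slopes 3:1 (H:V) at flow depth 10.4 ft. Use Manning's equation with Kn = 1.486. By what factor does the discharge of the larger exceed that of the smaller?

Channel A: With bottom width b = 16.7 ft and side slope z = 2: A = (b + zy)y = (16.7 + 2×24.1)×24.1 = 1564 ft²; P = b + 2y√(1+z²) = 16.7 + 2×24.1×2.236 = 124.5 ft. Hydraulic radius R = A/P = 1564/124.5 = 12.57 ft. Q_A = (1.486/0.015)·1564·12.57^(2/3)·√0.0019 = 36500 ft³/s.
Channel B: With bottom width b = 16.2 ft and side slope z = 3: A = (b + zy)y = (16.2 + 3×10.4)×10.4 = 493 ft²; P = b + 2y√(1+z²) = 16.2 + 2×10.4×3.162 = 81.98 ft. Hydraulic radius R = A/P = 493/81.98 = 6.014 ft. Q_B = (1.486/0.015)·493·6.014^(2/3)·√0.0019 = 7039 ft³/s.
The larger discharge is 36500 ft³/s and the smaller is 7039 ft³/s; the ratio is 5.19.

5.19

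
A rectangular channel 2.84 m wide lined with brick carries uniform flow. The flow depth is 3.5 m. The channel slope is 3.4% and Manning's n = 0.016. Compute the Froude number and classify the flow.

Flow area A = b·y = 2.84 × 3.5 = 9.94 m². Wetted perimeter P = b + 2y = 2.84 + 2×3.5 = 9.84 m.
Hydraulic radius R = A/P = 9.94/9.84 = 1.01 m.
V = (1/n) R^(2/3) √S = (1/0.016) × 1.01^(2/3) × √0.034 = 11.6 m/s. Hydraulic depth D_h = A/T = 9.94/2.84 = 3.5 m.
Froude number Fr = V/√(g·D_h) = 11.6/√(9.81×3.5) = 1.98, which is greater than 1, so the flow is supercritical.

supercritical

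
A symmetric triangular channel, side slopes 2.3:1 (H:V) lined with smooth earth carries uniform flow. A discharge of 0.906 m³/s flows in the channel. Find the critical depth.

At critical depth, Q² T / (g A³) = 1, i.e. A³/T = Q²/g = 0.906²/9.81 = 0.08367.
At y = 0.615 m: A³/T = 0.2327 — high.
At y = 0.41 m: A³/T = 0.03064 — low.
At y = 0.501 m: A³/T = 0.08349 — matches.

y_c = 0.501 m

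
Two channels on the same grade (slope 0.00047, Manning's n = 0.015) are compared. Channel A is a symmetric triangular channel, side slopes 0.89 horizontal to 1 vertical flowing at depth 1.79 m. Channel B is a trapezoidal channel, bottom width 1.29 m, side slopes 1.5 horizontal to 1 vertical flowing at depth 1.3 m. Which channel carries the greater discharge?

Channel A: For a triangular section with side slope z = 0.89: A = zy² = 0.89×1.79² = 2.852 m²; P = 2y√(1+z²) = 2×1.79×1.339 = 4.793 m. Hydraulic radius R = A/P = 2.852/4.793 = 0.595 m. Q_A = (1/0.015)·2.852·0.595^(2/3)·√0.00047 = 2.916 m³/s.
Channel B: With bottom width b = 1.29 m and side slope z = 1.5: A = (b + zy)y = (1.29 + 1.5×1.3)×1.3 = 4.212 m²; P = b + 2y√(1+z²) = 1.29 + 2×1.3×1.803 = 5.977 m. Hydraulic radius R = A/P = 4.212/5.977 = 0.7047 m. Q_B = (1/0.015)·4.212·0.7047^(2/3)·√0.00047 = 4.821 m³/s.
Q_A = 2.916 m³/s vs Q_B = 4.821 m³/s, so channel B carries more.

channel B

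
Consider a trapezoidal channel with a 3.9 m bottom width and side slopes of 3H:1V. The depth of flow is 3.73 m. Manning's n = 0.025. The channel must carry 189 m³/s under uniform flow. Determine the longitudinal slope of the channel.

With bottom width b = 3.9 m and side slope z = 3: A = (b + zy)y = (3.9 + 3×3.73)×3.73 = 56.29 m²; P = b + 2y√(1+z²) = 3.9 + 2×3.73×3.162 = 27.49 m.
Hydraulic radius R = A/P = 56.29/27.49 = 2.047 m.
From Manning's equation, S = [nQ / (1 A R^(2/3))]² = [0.025 × 189 / (1 × 56.29 × 2.047^(2/3))]² = 0.00271.

S = 0.00271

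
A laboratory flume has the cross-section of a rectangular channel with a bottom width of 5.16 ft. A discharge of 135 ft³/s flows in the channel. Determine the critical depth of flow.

For a rectangular channel, critical depth y_c = (q²/g)^(1/3) where q = Q/b = 135/5.16 = 26.16 ft²/s.
So y_c = (26.16²/32.2)^(1/3) = 2.77 ft.

y_c = 2.77 ft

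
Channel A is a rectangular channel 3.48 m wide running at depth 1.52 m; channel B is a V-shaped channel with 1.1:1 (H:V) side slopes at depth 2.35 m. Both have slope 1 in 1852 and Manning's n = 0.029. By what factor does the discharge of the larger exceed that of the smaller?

1.2

Channel A: Flow area A = b·y = 3.48 × 1.52 = 5.29 m². Wetted perimeter P = b + 2y = 3.48 + 2×1.52 = 6.52 m. Hydraulic radius R = A/P = 5.29/6.52 = 0.8113 m. Q_A = (1/0.029)·5.29·0.8113^(2/3)·√0.00054 = 3.687 m³/s.
Channel B: For a triangular section with side slope z = 1.1: A = zy² = 1.1×2.35² = 6.075 m²; P = 2y√(1+z²) = 2×2.35×1.487 = 6.987 m. Hydraulic radius R = A/P = 6.075/6.987 = 0.8694 m. Q_B = (1/0.029)·6.075·0.8694^(2/3)·√0.00054 = 4.434 m³/s.
The larger discharge is 4.434 m³/s and the smaller is 3.687 m³/s; the ratio is 1.2.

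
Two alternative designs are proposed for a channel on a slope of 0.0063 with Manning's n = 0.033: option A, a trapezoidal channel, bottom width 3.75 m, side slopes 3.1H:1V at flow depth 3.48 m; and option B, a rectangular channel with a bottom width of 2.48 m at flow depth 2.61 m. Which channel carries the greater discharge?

Channel A: With bottom width b = 3.75 m and side slope z = 3.1: A = (b + zy)y = (3.75 + 3.1×3.48)×3.48 = 50.59 m²; P = b + 2y√(1+z²) = 3.75 + 2×3.48×3.257 = 26.42 m. Hydraulic radius R = A/P = 50.59/26.42 = 1.915 m. Q_A = (1/0.033)·50.59·1.915^(2/3)·√0.0063 = 187.6 m³/s.
Channel B: Flow area A = b·y = 2.48 × 2.61 = 6.473 m². Wetted perimeter P = b + 2y = 2.48 + 2×2.61 = 7.7 m. Hydraulic radius R = A/P = 6.473/7.7 = 0.8406 m. Q_B = (1/0.033)·6.473·0.8406^(2/3)·√0.0063 = 13.87 m³/s.
Q_A = 187.6 m³/s vs Q_B = 13.87 m³/s, so channel A carries more.

channel A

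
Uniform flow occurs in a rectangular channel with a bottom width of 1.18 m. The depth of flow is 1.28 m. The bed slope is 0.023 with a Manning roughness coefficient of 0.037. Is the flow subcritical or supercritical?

subcritical

Flow area A = b·y = 1.18 × 1.28 = 1.51 m². Wetted perimeter P = b + 2y = 1.18 + 2×1.28 = 3.74 m.
Hydraulic radius R = A/P = 1.51/3.74 = 0.4039 m.
V = (1/n) R^(2/3) √S = (1/0.037) × 0.4039^(2/3) × √0.023 = 2.239 m/s. Hydraulic depth D_h = A/T = 1.51/1.18 = 1.28 m.
Froude number Fr = V/√(g·D_h) = 2.239/√(9.81×1.28) = 0.632, which is less than 1, so the flow is subcritical.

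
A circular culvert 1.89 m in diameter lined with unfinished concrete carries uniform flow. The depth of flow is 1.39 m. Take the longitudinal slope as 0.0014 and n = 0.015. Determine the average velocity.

V = 1.71 m/s

For a circular section of diameter D = 1.89 m at depth y = 1.39 m, the central angle is θ = 2 arccos(1 − 2y/D) = 4.122 rad. Then A = (D²/8)(θ − sin θ) = 2.212 m² and P = Dθ/2 = 3.895 m.
Hydraulic radius R = A/P = 2.212/3.895 = 0.5677 m.
From Manning's equation, V = (1/n) R^(2/3) S^(1/2) = (1/0.015) × 0.5677^(2/3) × 0.0014^(1/2) = 1.71 m/s.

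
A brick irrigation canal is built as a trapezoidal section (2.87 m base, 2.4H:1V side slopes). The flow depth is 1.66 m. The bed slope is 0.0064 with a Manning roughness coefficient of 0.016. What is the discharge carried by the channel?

With bottom width b = 2.87 m and side slope z = 2.4: A = (b + zy)y = (2.87 + 2.4×1.66)×1.66 = 11.38 m²; P = b + 2y√(1+z²) = 2.87 + 2×1.66×2.6 = 11.5 m.
Hydraulic radius R = A/P = 11.38/11.5 = 0.9892 m.
Manning's equation: Q = (1/n) A R^(2/3) S^(1/2) = (1/0.016) × 11.38 × 0.9892^(2/3) × 0.0064^(1/2) = 56.5 m³/s.

Q = 56.5 m³/s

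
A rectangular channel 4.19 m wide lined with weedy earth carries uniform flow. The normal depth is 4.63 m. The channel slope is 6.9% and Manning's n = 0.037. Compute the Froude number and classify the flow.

Flow area A = b·y = 4.19 × 4.63 = 19.4 m². Wetted perimeter P = b + 2y = 4.19 + 2×4.63 = 13.45 m.
Hydraulic radius R = A/P = 19.4/13.45 = 1.442 m.
V = (1/n) R^(2/3) √S = (1/0.037) × 1.442^(2/3) × √0.069 = 9.063 m/s. Hydraulic depth D_h = A/T = 19.4/4.19 = 4.63 m.
Froude number Fr = V/√(g·D_h) = 9.063/√(9.81×4.63) = 1.34, which is greater than 1, so the flow is supercritical.

supercritical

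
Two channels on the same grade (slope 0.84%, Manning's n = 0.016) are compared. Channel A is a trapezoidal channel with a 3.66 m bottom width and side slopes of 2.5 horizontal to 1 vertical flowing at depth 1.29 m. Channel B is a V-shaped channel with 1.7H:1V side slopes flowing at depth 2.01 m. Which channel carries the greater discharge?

channel A

Channel A: With bottom width b = 3.66 m and side slope z = 2.5: A = (b + zy)y = (3.66 + 2.5×1.29)×1.29 = 8.882 m²; P = b + 2y√(1+z²) = 3.66 + 2×1.29×2.693 = 10.61 m. Hydraulic radius R = A/P = 8.882/10.61 = 0.8373 m. Q_A = (1/0.016)·8.882·0.8373^(2/3)·√0.0084 = 45.2 m³/s.
Channel B: For a triangular section with side slope z = 1.7: A = zy² = 1.7×2.01² = 6.868 m²; P = 2y√(1+z²) = 2×2.01×1.972 = 7.929 m. Hydraulic radius R = A/P = 6.868/7.929 = 0.8662 m. Q_B = (1/0.016)·6.868·0.8662^(2/3)·√0.0084 = 35.75 m³/s.
Q_A = 45.2 m³/s vs Q_B = 35.75 m³/s, so channel A carries more.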